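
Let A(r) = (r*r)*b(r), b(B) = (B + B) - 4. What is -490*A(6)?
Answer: -141120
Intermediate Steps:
b(B) = -4 + 2*B (b(B) = 2*B - 4 = -4 + 2*B)
A(r) = r²*(-4 + 2*r) (A(r) = (r*r)*(-4 + 2*r) = r²*(-4 + 2*r))
-490*A(6) = -980*6²*(-2 + 6) = -980*36*4 = -490*288 = -141120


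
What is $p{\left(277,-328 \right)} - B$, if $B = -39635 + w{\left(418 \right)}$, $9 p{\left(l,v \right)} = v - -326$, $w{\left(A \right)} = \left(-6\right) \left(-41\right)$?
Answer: $\frac{354499}{9} \approx 39389.0$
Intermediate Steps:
$w{\left(A \right)} = 246$
$p{\left(l,v \right)} = \frac{326}{9} + \frac{v}{9}$ ($p{\left(l,v \right)} = \frac{v - -326}{9} = \frac{v + 326}{9} = \frac{326 + v}{9} = \frac{326}{9} + \frac{v}{9}$)
$B = -39389$ ($B = -39635 + 246 = -39389$)
$p{\left(277,-328 \right)} - B = \left(\frac{326}{9} + \frac{1}{9} \left(-328\right)\right) - -39389 = \left(\frac{326}{9} - \frac{328}{9}\right) + 39389 = - \frac{2}{9} + 39389 = \frac{354499}{9}$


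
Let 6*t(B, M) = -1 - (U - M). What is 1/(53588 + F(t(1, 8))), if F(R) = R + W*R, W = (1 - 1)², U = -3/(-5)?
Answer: 15/803836 ≈ 1.8661e-5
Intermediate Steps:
U = ⅗ (U = -3*(-⅕) = ⅗ ≈ 0.60000)
W = 0 (W = 0² = 0)
t(B, M) = -4/15 + M/6 (t(B, M) = (-1 - (⅗ - M))/6 = (-1 + (-⅗ + M))/6 = (-8/5 + M)/6 = -4/15 + M/6)
F(R) = R (F(R) = R + 0*R = R + 0 = R)
1/(53588 + F(t(1, 8))) = 1/(53588 + (-4/15 + (⅙)*8)) = 1/(53588 + (-4/15 + 4/3)) = 1/(53588 + 16/15) = 1/(803836/15) = 15/803836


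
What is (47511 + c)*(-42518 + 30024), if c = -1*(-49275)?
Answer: -1209244284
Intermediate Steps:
c = 49275
(47511 + c)*(-42518 + 30024) = (47511 + 49275)*(-42518 + 30024) = 96786*(-12494) = -1209244284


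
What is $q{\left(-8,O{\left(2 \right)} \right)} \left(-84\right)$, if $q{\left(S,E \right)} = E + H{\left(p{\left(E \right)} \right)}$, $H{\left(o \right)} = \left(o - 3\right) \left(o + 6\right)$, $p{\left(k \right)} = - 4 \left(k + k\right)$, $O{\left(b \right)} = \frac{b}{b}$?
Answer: $-1932$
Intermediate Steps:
$O{\left(b \right)} = 1$
$p{\left(k \right)} = - 8 k$ ($p{\left(k \right)} = - 4 \cdot 2 k = - 8 k$)
$H{\left(o \right)} = \left(-3 + o\right) \left(6 + o\right)$
$q{\left(S,E \right)} = -18 - 23 E + 64 E^{2}$ ($q{\left(S,E \right)} = E + \left(-18 + \left(- 8 E\right)^{2} + 3 \left(- 8 E\right)\right) = E - \left(18 - 64 E^{2} + 24 E\right) = -18 - 23 E + 64 E^{2}$)
$q{\left(-8,O{\left(2 \right)} \right)} \left(-84\right) = \left(-18 - 23 + 64 \cdot 1^{2}\right) \left(-84\right) = \left(-18 - 23 + 64 \cdot 1\right) \left(-84\right) = \left(-18 - 23 + 64\right) \left(-84\right) = 23 \left(-84\right) = -1932$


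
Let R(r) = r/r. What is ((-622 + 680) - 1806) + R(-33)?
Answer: -1747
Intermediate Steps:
R(r) = 1
((-622 + 680) - 1806) + R(-33) = ((-622 + 680) - 1806) + 1 = (58 - 1806) + 1 = -1748 + 1 = -1747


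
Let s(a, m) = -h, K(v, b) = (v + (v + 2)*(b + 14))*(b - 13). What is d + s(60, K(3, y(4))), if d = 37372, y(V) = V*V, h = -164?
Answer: 37536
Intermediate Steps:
y(V) = V²
K(v, b) = (-13 + b)*(v + (2 + v)*(14 + b)) (K(v, b) = (v + (2 + v)*(14 + b))*(-13 + b) = (-13 + b)*(v + (2 + v)*(14 + b)))
s(a, m) = 164 (s(a, m) = -1*(-164) = 164)
d + s(60, K(3, y(4))) = 37372 + 164 = 37536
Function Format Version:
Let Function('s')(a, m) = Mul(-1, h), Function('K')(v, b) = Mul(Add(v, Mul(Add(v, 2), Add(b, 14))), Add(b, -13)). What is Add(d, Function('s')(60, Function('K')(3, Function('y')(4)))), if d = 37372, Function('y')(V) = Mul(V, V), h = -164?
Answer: 37536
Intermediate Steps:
Function('y')(V) = Pow(V, 2)
Function('K')(v, b) = Mul(Add(-13, b), Add(v, Mul(Add(2, v), Add(14, b)))) (Function('K')(v, b) = Mul(Add(v, Mul(Add(2, v), Add(14, b))), Add(-13, b)) = Mul(Add(-13, b), Add(v, Mul(Add(2, v), Add(14, b)))))
Function('s')(a, m) = 164 (Function('s')(a, m) = Mul(-1, -164) = 164)
Add(d, Function('s')(60, Function('K')(3, Function('y')(4)))) = Add(37372, 164) = 37536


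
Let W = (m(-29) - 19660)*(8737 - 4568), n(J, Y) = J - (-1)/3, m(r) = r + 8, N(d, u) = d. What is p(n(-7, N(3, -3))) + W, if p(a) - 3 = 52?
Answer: -82050034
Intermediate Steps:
m(r) = 8 + r
n(J, Y) = ⅓ + J (n(J, Y) = J - (-1)/3 = J - 1*(-⅓) = J + ⅓ = ⅓ + J)
p(a) = 55 (p(a) = 3 + 52 = 55)
W = -82050089 (W = ((8 - 29) - 19660)*(8737 - 4568) = (-21 - 19660)*4169 = -19681*4169 = -82050089)
p(n(-7, N(3, -3))) + W = 55 - 82050089 = -82050034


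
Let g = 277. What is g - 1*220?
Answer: 57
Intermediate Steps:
g - 1*220 = 277 - 1*220 = 277 - 220 = 57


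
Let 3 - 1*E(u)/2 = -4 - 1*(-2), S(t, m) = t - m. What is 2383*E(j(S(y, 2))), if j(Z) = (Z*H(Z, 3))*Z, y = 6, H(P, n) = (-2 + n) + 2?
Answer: 23830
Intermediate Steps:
H(P, n) = n
j(Z) = 3*Z**2 (j(Z) = (Z*3)*Z = (3*Z)*Z = 3*Z**2)
E(u) = 10 (E(u) = 6 - 2*(-4 - 1*(-2)) = 6 - 2*(-4 + 2) = 6 - 2*(-2) = 6 + 4 = 10)
2383*E(j(S(y, 2))) = 2383*10 = 23830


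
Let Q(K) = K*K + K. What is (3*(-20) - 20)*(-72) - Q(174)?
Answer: -24690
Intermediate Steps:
Q(K) = K + K² (Q(K) = K² + K = K + K²)
(3*(-20) - 20)*(-72) - Q(174) = (3*(-20) - 20)*(-72) - 174*(1 + 174) = (-60 - 20)*(-72) - 174*175 = -80*(-72) - 1*30450 = 5760 - 30450 = -24690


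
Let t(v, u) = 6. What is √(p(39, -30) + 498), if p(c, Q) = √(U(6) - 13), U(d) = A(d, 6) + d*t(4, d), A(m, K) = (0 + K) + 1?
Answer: √(498 + √30) ≈ 22.438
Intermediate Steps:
A(m, K) = 1 + K (A(m, K) = K + 1 = 1 + K)
U(d) = 7 + 6*d (U(d) = (1 + 6) + d*6 = 7 + 6*d)
p(c, Q) = √30 (p(c, Q) = √((7 + 6*6) - 13) = √((7 + 36) - 13) = √(43 - 13) = √30)
√(p(39, -30) + 498) = √(√30 + 498) = √(498 + √30)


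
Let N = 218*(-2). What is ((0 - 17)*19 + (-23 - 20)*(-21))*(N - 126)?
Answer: -325960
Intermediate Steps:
N = -436
((0 - 17)*19 + (-23 - 20)*(-21))*(N - 126) = ((0 - 17)*19 + (-23 - 20)*(-21))*(-436 - 126) = (-17*19 - 43*(-21))*(-562) = (-323 + 903)*(-562) = 580*(-562) = -325960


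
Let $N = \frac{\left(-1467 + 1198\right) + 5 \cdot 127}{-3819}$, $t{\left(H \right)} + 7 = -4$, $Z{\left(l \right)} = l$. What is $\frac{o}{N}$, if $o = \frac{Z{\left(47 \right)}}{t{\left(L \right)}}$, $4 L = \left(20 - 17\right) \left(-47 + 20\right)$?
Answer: $\frac{59831}{1342} \approx 44.583$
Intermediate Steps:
$L = - \frac{81}{4}$ ($L = \frac{\left(20 - 17\right) \left(-47 + 20\right)}{4} = \frac{3 \left(-27\right)}{4} = \frac{1}{4} \left(-81\right) = - \frac{81}{4} \approx -20.25$)
$t{\left(H \right)} = -11$ ($t{\left(H \right)} = -7 - 4 = -11$)
$N = - \frac{122}{1273}$ ($N = \left(-269 + 635\right) \left(- \frac{1}{3819}\right) = 366 \left(- \frac{1}{3819}\right) = - \frac{122}{1273} \approx -0.095837$)
$o = - \frac{47}{11}$ ($o = \frac{47}{-11} = 47 \left(- \frac{1}{11}\right) = - \frac{47}{11} \approx -4.2727$)
$\frac{o}{N} = - \frac{47}{11 \left(- \frac{122}{1273}\right)} = \left(- \frac{47}{11}\right) \left(- \frac{1273}{122}\right) = \frac{59831}{1342}$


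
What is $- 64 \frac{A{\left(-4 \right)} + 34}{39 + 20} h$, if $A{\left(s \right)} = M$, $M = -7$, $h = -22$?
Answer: $\frac{38016}{59} \approx 644.34$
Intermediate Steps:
$A{\left(s \right)} = -7$
$- 64 \frac{A{\left(-4 \right)} + 34}{39 + 20} h = - 64 \frac{-7 + 34}{39 + 20} \left(-22\right) = - 64 \cdot \frac{27}{59} \left(-22\right) = - 64 \cdot 27 \cdot \frac{1}{59} \left(-22\right) = \left(-64\right) \frac{27}{59} \left(-22\right) = \left(- \frac{1728}{59}\right) \left(-22\right) = \frac{38016}{59}$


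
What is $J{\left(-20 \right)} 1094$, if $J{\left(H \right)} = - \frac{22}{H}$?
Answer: $\frac{6017}{5} \approx 1203.4$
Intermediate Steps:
$J{\left(-20 \right)} 1094 = - \frac{22}{-20} \cdot 1094 = \left(-22\right) \left(- \frac{1}{20}\right) 1094 = \frac{11}{10} \cdot 1094 = \frac{6017}{5}$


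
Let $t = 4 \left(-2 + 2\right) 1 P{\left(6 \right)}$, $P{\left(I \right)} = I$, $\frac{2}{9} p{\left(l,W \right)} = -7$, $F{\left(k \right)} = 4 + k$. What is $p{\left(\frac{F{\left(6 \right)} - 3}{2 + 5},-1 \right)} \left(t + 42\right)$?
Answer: $-1323$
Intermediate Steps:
$p{\left(l,W \right)} = - \frac{63}{2}$ ($p{\left(l,W \right)} = \frac{9}{2} \left(-7\right) = - \frac{63}{2}$)
$t = 0$ ($t = 4 \left(-2 + 2\right) 1 \cdot 6 = 4 \cdot 0 \cdot 1 \cdot 6 = 4 \cdot 0 \cdot 6 = 0 \cdot 6 = 0$)
$p{\left(\frac{F{\left(6 \right)} - 3}{2 + 5},-1 \right)} \left(t + 42\right) = - \frac{63 \left(0 + 42\right)}{2} = \left(- \frac{63}{2}\right) 42 = -1323$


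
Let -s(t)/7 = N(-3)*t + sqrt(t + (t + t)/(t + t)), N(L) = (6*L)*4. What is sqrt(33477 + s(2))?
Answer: sqrt(34485 - 7*sqrt(3)) ≈ 185.67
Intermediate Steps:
N(L) = 24*L
s(t) = -7*sqrt(1 + t) + 504*t (s(t) = -7*((24*(-3))*t + sqrt(t + (t + t)/(t + t))) = -7*(-72*t + sqrt(t + (2*t)/((2*t)))) = -7*(-72*t + sqrt(t + (2*t)*(1/(2*t)))) = -7*(-72*t + sqrt(t + 1)) = -7*(-72*t + sqrt(1 + t)) = -7*(sqrt(1 + t) - 72*t) = -7*sqrt(1 + t) + 504*t)
sqrt(33477 + s(2)) = sqrt(33477 + (-7*sqrt(1 + 2) + 504*2)) = sqrt(33477 + (-7*sqrt(3) + 1008)) = sqrt(33477 + (1008 - 7*sqrt(3))) = sqrt(34485 - 7*sqrt(3))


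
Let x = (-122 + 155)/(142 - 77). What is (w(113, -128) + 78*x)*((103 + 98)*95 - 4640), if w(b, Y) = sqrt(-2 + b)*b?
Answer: 572418 + 1633415*sqrt(111) ≈ 1.7782e+7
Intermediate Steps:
x = 33/65 ≈ 0.50769
w(b, Y) = b*sqrt(-2 + b)
(w(113, -128) + 78*x)*((103 + 98)*95 - 4640) = (113*sqrt(-2 + 113) + 78*(33/65))*((103 + 98)*95 - 4640) = (113*sqrt(111) + 198/5)*(201*95 - 4640) = (198/5 + 113*sqrt(111))*(19095 - 4640) = (198/5 + 113*sqrt(111))*14455 = 572418 + 1633415*sqrt(111)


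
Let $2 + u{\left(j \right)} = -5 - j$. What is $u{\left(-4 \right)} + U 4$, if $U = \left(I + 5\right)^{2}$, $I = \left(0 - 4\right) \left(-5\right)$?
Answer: $2497$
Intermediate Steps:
$I = 20$ ($I = \left(-4\right) \left(-5\right) = 20$)
$U = 625$ ($U = \left(20 + 5\right)^{2} = 25^{2} = 625$)
$u{\left(j \right)} = -7 - j$ ($u{\left(j \right)} = -2 - \left(5 + j\right) = -7 - j$)
$u{\left(-4 \right)} + U 4 = \left(-7 - -4\right) + 625 \cdot 4 = \left(-7 + 4\right) + 2500 = -3 + 2500 = 2497$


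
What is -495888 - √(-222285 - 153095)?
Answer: -495888 - 274*I*√5 ≈ -4.9589e+5 - 612.68*I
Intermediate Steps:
-495888 - √(-222285 - 153095) = -495888 - √(-375380) = -495888 - 274*I*√5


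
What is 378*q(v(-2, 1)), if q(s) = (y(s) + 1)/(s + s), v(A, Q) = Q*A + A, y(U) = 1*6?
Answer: -1323/4 ≈ -330.75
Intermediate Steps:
y(U) = 6
v(A, Q) = A + A*Q (v(A, Q) = A*Q + A = A + A*Q)
q(s) = 7/(2*s) (q(s) = (6 + 1)/(s + s) = 7/((2*s)) = 7*(1/(2*s)) = 7/(2*s))
378*q(v(-2, 1)) = 378*(7/(2*((-2*(1 + 1))))) = 378*(7/(2*((-2*2)))) = 378*((7/2)/(-4)) = 378*((7/2)*(-1/4)) = 378*(-7/8) = -1323/4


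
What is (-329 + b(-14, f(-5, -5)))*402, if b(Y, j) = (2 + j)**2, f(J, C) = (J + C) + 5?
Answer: -128640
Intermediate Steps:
f(J, C) = 5 + C + J (f(J, C) = (C + J) + 5 = 5 + C + J)
(-329 + b(-14, f(-5, -5)))*402 = (-329 + (2 + (5 - 5 - 5))**2)*402 = (-329 + (2 - 5)**2)*402 = (-329 + (-3)**2)*402 = (-329 + 9)*402 = -320*402 = -128640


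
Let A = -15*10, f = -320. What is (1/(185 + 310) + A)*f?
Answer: 4751936/99 ≈ 47999.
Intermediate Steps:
A = -150
(1/(185 + 310) + A)*f = (1/(185 + 310) - 150)*(-320) = (1/495 - 150)*(-320) = -74249/495*(-320) = 4751936/99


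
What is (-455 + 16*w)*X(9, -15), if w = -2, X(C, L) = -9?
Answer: 4383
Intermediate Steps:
(-455 + 16*w)*X(9, -15) = (-455 + 16*(-2))*(-9) = (-455 - 32)*(-9) = -487*(-9) = 4383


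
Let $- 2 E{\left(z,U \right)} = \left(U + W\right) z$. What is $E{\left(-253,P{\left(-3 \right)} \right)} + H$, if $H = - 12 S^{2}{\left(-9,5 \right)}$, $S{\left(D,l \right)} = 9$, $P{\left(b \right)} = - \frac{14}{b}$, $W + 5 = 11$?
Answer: $\frac{1132}{3} \approx 377.33$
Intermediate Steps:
$W = 6$ ($W = -5 + 11 = 6$)
$E{\left(z,U \right)} = - \frac{z \left(6 + U\right)}{2}$ ($E{\left(z,U \right)} = - \frac{\left(U + 6\right) z}{2} = - \frac{\left(6 + U\right) z}{2} = - \frac{z \left(6 + U\right)}{2}$)
$H = -972$ ($H = - 12 \cdot 9^{2} = \left(-12\right) 81 = -972$)
$E{\left(-253,P{\left(-3 \right)} \right)} + H = \left(- \frac{1}{2}\right) \left(-253\right) \left(6 - \frac{14}{-3}\right) - 972 = \left(- \frac{1}{2}\right) \left(-253\right) \left(6 - - \frac{14}{3}\right) - 972 = \left(- \frac{1}{2}\right) \left(-253\right) \left(6 + \frac{14}{3}\right) - 972 = \left(- \frac{1}{2}\right) \left(-253\right) \frac{32}{3} - 972 = \frac{4048}{3} - 972 = \frac{1132}{3}$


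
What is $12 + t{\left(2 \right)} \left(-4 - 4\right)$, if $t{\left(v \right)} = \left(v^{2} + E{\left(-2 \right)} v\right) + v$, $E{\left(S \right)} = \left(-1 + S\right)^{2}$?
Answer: $-180$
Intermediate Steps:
$t{\left(v \right)} = v^{2} + 10 v$ ($t{\left(v \right)} = \left(v^{2} + \left(-1 - 2\right)^{2} v\right) + v = \left(v^{2} + \left(-3\right)^{2} v\right) + v = \left(v^{2} + 9 v\right) + v = v^{2} + 10 v$)
$12 + t{\left(2 \right)} \left(-4 - 4\right) = 12 + 2 \left(10 + 2\right) \left(-4 - 4\right) = 12 + 2 \cdot 12 \left(-4 - 4\right) = 12 + 24 \left(-8\right) = 12 - 192 = -180$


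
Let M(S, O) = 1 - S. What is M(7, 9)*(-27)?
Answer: 162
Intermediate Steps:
M(7, 9)*(-27) = (1 - 1*7)*(-27) = (1 - 7)*(-27) = -6*(-27) = 162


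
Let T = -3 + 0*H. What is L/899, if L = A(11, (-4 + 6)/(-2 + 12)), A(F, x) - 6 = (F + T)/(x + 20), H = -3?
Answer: 646/90799 ≈ 0.0071146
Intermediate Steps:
T = -3 (T = -3 + 0*(-3) = -3 + 0 = -3)
A(F, x) = 6 + (-3 + F)/(20 + x) (A(F, x) = 6 + (F - 3)/(x + 20) = 6 + (-3 + F)/(20 + x))
L = 646/101 (L = (117 + 11 + 6*((-4 + 6)/(-2 + 12)))/(20 + (-4 + 6)/(-2 + 12)) = (117 + 11 + 6*(2/10))/(20 + 2/10) = (117 + 11 + 6*(2*(1/10)))/(20 + 2*(1/10)) = (117 + 11 + 6*(1/5))/(20 + 1/5) = (117 + 11 + 6/5)/(101/5) = (5/101)*(646/5) = 646/101 ≈ 6.3960)
L/899 = (646/101)/899 = (646/101)*(1/899) = 646/90799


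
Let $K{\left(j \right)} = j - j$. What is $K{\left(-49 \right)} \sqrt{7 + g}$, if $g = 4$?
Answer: $0$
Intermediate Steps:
$K{\left(j \right)} = 0$
$K{\left(-49 \right)} \sqrt{7 + g} = 0 \sqrt{7 + 4} = 0 \sqrt{11} = 0$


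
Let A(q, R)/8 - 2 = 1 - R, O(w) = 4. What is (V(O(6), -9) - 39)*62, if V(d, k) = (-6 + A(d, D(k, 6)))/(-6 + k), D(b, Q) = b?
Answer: -2790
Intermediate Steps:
A(q, R) = 24 - 8*R (A(q, R) = 16 + 8*(1 - R) = 16 + (8 - 8*R) = 24 - 8*R)
V(d, k) = (18 - 8*k)/(-6 + k) (V(d, k) = (-6 + (24 - 8*k))/(-6 + k) = (18 - 8*k)/(-6 + k))
(V(O(6), -9) - 39)*62 = (2*(9 - 4*(-9))/(-6 - 9) - 39)*62 = (2*(9 + 36)/(-15) - 39)*62 = (2*(-1/15)*45 - 39)*62 = (-6 - 39)*62 = -45*62 = -2790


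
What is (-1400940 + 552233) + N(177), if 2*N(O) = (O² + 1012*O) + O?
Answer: -743392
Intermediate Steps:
N(O) = O²/2 + 1013*O/2 (N(O) = ((O² + 1012*O) + O)/2 = (O² + 1013*O)/2 = O²/2 + 1013*O/2)
(-1400940 + 552233) + N(177) = (-1400940 + 552233) + (½)*177*(1013 + 177) = -848707 + (½)*177*1190 = -848707 + 105315 = -743392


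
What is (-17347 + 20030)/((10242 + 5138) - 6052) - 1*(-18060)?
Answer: 168466363/9328 ≈ 18060.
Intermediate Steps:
(-17347 + 20030)/((10242 + 5138) - 6052) - 1*(-18060) = 2683/(15380 - 6052) + 18060 = 2683/9328 + 18060 = 168466363/9328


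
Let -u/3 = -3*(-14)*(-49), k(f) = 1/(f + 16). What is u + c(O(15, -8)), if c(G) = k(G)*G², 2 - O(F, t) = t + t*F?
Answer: 459152/73 ≈ 6289.8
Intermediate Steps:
k(f) = 1/(16 + f)
u = 6174 (u = -3*(-3*(-14))*(-49) = -126*(-49) = -3*(-2058) = 6174)
O(F, t) = 2 - t - F*t (O(F, t) = 2 - (t + t*F) = 2 - (t + F*t) = 2 + (-t - F*t) = 2 - t - F*t)
c(G) = G²/(16 + G)
u + c(O(15, -8)) = 6174 + (2 - 1*(-8) - 1*15*(-8))²/(16 + (2 - 1*(-8) - 1*15*(-8))) = 6174 + (2 + 8 + 120)²/(16 + (2 + 8 + 120)) = 6174 + 130²/(16 + 130) = 6174 + 16900/146 = 6174 + 16900*(1/146) = 6174 + 8450/73 = 459152/73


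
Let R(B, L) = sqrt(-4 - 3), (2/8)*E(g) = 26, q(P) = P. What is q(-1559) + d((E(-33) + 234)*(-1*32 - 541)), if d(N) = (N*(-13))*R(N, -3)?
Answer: -1559 + 2517762*I*sqrt(7) ≈ -1559.0 + 6.6614e+6*I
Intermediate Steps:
E(g) = 104 (E(g) = 4*26 = 104)
R(B, L) = I*sqrt(7) (R(B, L) = sqrt(-7) = I*sqrt(7))
d(N) = -13*I*N*sqrt(7) (d(N) = (N*(-13))*(I*sqrt(7)) = (-13*N)*(I*sqrt(7)) = -13*I*N*sqrt(7))
q(-1559) + d((E(-33) + 234)*(-1*32 - 541)) = -1559 - 13*I*(104 + 234)*(-1*32 - 541)*sqrt(7) = -1559 - 13*I*338*(-32 - 541)*sqrt(7) = -1559 - 13*I*338*(-573)*sqrt(7) = -1559 - 13*I*(-193674)*sqrt(7) = -1559 + 2517762*I*sqrt(7)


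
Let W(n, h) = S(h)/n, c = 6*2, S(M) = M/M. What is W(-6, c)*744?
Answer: -124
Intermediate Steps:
S(M) = 1
c = 12
W(n, h) = 1/n
W(-6, c)*744 = 744/(-6) = -⅙*744 = -124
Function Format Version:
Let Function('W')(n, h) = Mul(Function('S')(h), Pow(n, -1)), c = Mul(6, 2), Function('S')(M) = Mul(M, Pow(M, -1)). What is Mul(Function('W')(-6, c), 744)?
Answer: -124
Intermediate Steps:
Function('S')(M) = 1
c = 12
Function('W')(n, h) = Pow(n, -1) (Function('W')(n, h) = Mul(1, Pow(n, -1)) = Pow(n, -1))
Mul(Function('W')(-6, c), 744) = Mul(Pow(-6, -1), 744) = Mul(Rational(-1, 6), 744) = -124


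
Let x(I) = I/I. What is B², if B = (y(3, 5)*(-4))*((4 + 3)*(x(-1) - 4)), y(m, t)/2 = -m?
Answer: 254016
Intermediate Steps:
x(I) = 1
y(m, t) = -2*m (y(m, t) = 2*(-m) = -2*m)
B = -504 (B = (-2*3*(-4))*((4 + 3)*(1 - 4)) = (-6*(-4))*(7*(-3)) = 24*(-21) = -504)
B² = (-504)² = 254016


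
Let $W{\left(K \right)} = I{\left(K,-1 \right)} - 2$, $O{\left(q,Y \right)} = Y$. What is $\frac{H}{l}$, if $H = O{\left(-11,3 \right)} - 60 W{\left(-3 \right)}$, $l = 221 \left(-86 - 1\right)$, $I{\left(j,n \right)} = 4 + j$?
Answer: $- \frac{21}{6409} \approx -0.0032766$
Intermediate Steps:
$W{\left(K \right)} = 2 + K$ ($W{\left(K \right)} = \left(4 + K\right) - 2 = 2 + K$)
$l = -19227$ ($l = 221 \left(-87\right) = -19227$)
$H = 63$ ($H = 3 - 60 \left(2 - 3\right) = 3 - -60 = 3 + 60 = 63$)
$\frac{H}{l} = \frac{63}{-19227} = 63 \left(- \frac{1}{19227}\right) = - \frac{21}{6409}$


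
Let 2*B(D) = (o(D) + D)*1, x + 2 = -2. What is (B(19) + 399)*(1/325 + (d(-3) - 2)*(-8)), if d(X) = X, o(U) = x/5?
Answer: 53057081/3250 ≈ 16325.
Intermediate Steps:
x = -4 (x = -2 - 2 = -4)
o(U) = -⅘ (o(U) = -4/5 = -4*⅕ = -⅘)
B(D) = -⅖ + D/2 (B(D) = ((-⅘ + D)*1)/2 = (-⅘ + D)/2 = -⅖ + D/2)
(B(19) + 399)*(1/325 + (d(-3) - 2)*(-8)) = ((-⅖ + (½)*19) + 399)*(1/325 + (-3 - 2)*(-8)) = ((-⅖ + 19/2) + 399)*(1/325 - 5*(-8)) = (91/10 + 399)*(1/325 + 40) = (4081/10)*(13001/325) = 53057081/3250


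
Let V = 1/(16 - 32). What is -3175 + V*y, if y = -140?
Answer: -12665/4 ≈ -3166.3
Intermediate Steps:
V = -1/16 (V = 1/(-16) = -1/16 ≈ -0.062500)
-3175 + V*y = -3175 - 1/16*(-140) = -3175 + 35/4 = -12665/4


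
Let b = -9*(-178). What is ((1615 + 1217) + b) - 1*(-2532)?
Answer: 6966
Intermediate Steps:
b = 1602
((1615 + 1217) + b) - 1*(-2532) = ((1615 + 1217) + 1602) - 1*(-2532) = (2832 + 1602) + 2532 = 4434 + 2532 = 6966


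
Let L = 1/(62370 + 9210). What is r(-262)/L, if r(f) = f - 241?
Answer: -36004740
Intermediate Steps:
L = 1/71580 ≈ 1.3970e-5
r(f) = -241 + f
r(-262)/L = (-241 - 262)/(1/71580) = -503*71580 = -36004740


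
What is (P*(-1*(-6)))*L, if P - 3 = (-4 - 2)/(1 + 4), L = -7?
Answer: -378/5 ≈ -75.600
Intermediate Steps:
P = 9/5 (P = 3 + (-4 - 2)/(1 + 4) = 3 - 6/5 = 9/5 ≈ 1.8000)
(P*(-1*(-6)))*L = (9*(-1*(-6))/5)*(-7) = ((9/5)*6)*(-7) = (54/5)*(-7) = -378/5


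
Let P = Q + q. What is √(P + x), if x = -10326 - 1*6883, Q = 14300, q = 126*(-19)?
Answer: I*√5303 ≈ 72.822*I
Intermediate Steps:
q = -2394
x = -17209 (x = -10326 - 6883 = -17209)
P = 11906 (P = 14300 - 2394 = 11906)
√(P + x) = √(11906 - 17209) = √(-5303) = I*√5303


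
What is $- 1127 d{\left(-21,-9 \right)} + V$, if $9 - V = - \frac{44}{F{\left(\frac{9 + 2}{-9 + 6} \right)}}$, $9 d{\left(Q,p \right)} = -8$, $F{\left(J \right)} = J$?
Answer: $\frac{8989}{9} \approx 998.78$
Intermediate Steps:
$d{\left(Q,p \right)} = - \frac{8}{9}$ ($d{\left(Q,p \right)} = \frac{1}{9} \left(-8\right) = - \frac{8}{9}$)
$V = -3$ ($V = 9 - - \frac{44}{\left(9 + 2\right) \frac{1}{-9 + 6}} = 9 - - \frac{44}{11 \frac{1}{-3}} = 9 - - \frac{44}{11 \left(- \frac{1}{3}\right)} = 9 - - \frac{44}{- \frac{11}{3}} = 9 - \left(-44\right) \left(- \frac{3}{11}\right) = 9 - 12 = -3$)
$- 1127 d{\left(-21,-9 \right)} + V = \left(-1127\right) \left(- \frac{8}{9}\right) - 3 = \frac{9016}{9} - 3 = \frac{8989}{9}$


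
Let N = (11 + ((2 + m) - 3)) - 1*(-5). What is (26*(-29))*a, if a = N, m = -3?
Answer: -9048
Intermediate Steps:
N = 12 (N = (11 + ((2 - 3) - 3)) - 1*(-5) = (11 + (-1 - 3)) + 5 = (11 - 4) + 5 = 7 + 5 = 12)
a = 12
(26*(-29))*a = (26*(-29))*12 = -754*12 = -9048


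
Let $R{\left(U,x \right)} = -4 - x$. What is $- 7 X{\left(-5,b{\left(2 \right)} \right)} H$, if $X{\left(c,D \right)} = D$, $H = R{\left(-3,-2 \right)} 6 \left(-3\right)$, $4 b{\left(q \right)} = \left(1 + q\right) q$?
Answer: $-378$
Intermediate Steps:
$b{\left(q \right)} = \frac{q \left(1 + q\right)}{4}$ ($b{\left(q \right)} = \frac{\left(1 + q\right) q}{4} = \frac{q \left(1 + q\right)}{4}$)
$H = 36$ ($H = \left(-4 - -2\right) 6 \left(-3\right) = \left(-4 + 2\right) 6 \left(-3\right) = \left(-2\right) 6 \left(-3\right) = \left(-12\right) \left(-3\right) = 36$)
$- 7 X{\left(-5,b{\left(2 \right)} \right)} H = - 7 \cdot \frac{1}{4} \cdot 2 \left(1 + 2\right) 36 = - 7 \cdot \frac{1}{4} \cdot 2 \cdot 3 \cdot 36 = \left(-7\right) \frac{3}{2} \cdot 36 = \left(- \frac{21}{2}\right) 36 = -378$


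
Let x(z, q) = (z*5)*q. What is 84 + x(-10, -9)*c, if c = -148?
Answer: -66516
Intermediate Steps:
x(z, q) = 5*q*z (x(z, q) = (5*z)*q = 5*q*z)
84 + x(-10, -9)*c = 84 + (5*(-9)*(-10))*(-148) = 84 + 450*(-148) = 84 - 66600 = -66516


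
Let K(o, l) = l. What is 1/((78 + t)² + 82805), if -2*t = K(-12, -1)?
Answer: 4/355869 ≈ 1.1240e-5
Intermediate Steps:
t = ½ (t = -½*(-1) = ½ ≈ 0.50000)
1/((78 + t)² + 82805) = 1/((78 + ½)² + 82805) = 1/((157/2)² + 82805) = 1/(24649/4 + 82805) = 1/(355869/4) = 4/355869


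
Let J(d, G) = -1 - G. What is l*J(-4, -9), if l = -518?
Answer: -4144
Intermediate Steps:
l*J(-4, -9) = -518*(-1 - 1*(-9)) = -518*(-1 + 9) = -518*8 = -4144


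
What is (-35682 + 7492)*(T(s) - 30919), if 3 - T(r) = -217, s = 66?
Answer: 865404810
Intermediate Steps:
T(r) = 220 (T(r) = 3 - 1*(-217) = 3 + 217 = 220)
(-35682 + 7492)*(T(s) - 30919) = (-35682 + 7492)*(220 - 30919) = -28190*(-30699) = 865404810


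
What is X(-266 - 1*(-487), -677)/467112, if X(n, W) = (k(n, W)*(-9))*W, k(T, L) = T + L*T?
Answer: -75855819/38926 ≈ -1948.7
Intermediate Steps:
X(n, W) = -9*W*n*(1 + W) (X(n, W) = ((n*(1 + W))*(-9))*W = (-9*n*(1 + W))*W = -9*W*n*(1 + W))
X(-266 - 1*(-487), -677)/467112 = -9*(-677)*(-266 - 1*(-487))*(1 - 677)/467112 = -9*(-677)*(-266 + 487)*(-676)*(1/467112) = -9*(-677)*221*(-676)*(1/467112) = -910269828*1/467112 = -75855819/38926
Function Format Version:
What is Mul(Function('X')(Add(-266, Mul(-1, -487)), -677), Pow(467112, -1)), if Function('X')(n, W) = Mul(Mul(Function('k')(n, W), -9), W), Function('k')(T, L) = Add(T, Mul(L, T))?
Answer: Rational(-75855819, 38926) ≈ -1948.7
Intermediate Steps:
Function('X')(n, W) = Mul(-9, W, n, Add(1, W)) (Function('X')(n, W) = Mul(Mul(Mul(n, Add(1, W)), -9), W) = Mul(Mul(-9, n, Add(1, W)), W) = Mul(-9, W, n, Add(1, W)))
Mul(Function('X')(Add(-266, Mul(-1, -487)), -677), Pow(467112, -1)) = Mul(Mul(-9, -677, Add(-266, Mul(-1, -487)), Add(1, -677)), Pow(467112, -1)) = Mul(Mul(-9, -677, Add(-266, 487), -676), Rational(1, 467112)) = Mul(Mul(-9, -677, 221, -676), Rational(1, 467112)) = Mul(-910269828, Rational(1, 467112)) = Rational(-75855819, 38926)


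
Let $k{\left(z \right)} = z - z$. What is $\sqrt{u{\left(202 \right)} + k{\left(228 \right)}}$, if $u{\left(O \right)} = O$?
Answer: $\sqrt{202} \approx 14.213$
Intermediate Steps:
$k{\left(z \right)} = 0$
$\sqrt{u{\left(202 \right)} + k{\left(228 \right)}} = \sqrt{202 + 0} = \sqrt{202}$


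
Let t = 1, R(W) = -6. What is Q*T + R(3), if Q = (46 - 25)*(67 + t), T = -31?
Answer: -44274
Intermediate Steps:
Q = 1428 (Q = (46 - 25)*(67 + 1) = 21*68 = 1428)
Q*T + R(3) = 1428*(-31) - 6 = -44268 - 6 = -44274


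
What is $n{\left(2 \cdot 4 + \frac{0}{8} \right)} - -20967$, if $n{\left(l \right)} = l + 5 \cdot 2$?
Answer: $20985$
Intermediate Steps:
$n{\left(l \right)} = 10 + l$ ($n{\left(l \right)} = l + 10 = 10 + l$)
$n{\left(2 \cdot 4 + \frac{0}{8} \right)} - -20967 = \left(10 + \left(2 \cdot 4 + \frac{0}{8}\right)\right) - -20967 = \left(10 + \left(8 + 0 \cdot \frac{1}{8}\right)\right) + 20967 = \left(10 + \left(8 + 0\right)\right) + 20967 = \left(10 + 8\right) + 20967 = 18 + 20967 = 20985$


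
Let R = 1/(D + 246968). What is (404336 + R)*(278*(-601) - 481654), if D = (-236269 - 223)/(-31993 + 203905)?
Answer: -2784147234992977750008/10614131581 ≈ -2.6231e+11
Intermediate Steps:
D = -59123/42978 (D = -236492/171912 = -236492*1/171912 = -59123/42978 ≈ -1.3757)
R = 42978/10614131581 (R = 1/(-59123/42978 + 246968) = 1/(10614131581/42978) = 42978/10614131581 ≈ 4.0491e-6)
(404336 + R)*(278*(-601) - 481654) = (404336 + 42978/10614131581)*(278*(-601) - 481654) = 4291675506978194*(-167078 - 481654)/10614131581 = (4291675506978194/10614131581)*(-648732) = -2784147234992977750008/10614131581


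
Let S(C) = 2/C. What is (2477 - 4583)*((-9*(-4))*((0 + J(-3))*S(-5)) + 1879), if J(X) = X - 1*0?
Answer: -20240766/5 ≈ -4.0482e+6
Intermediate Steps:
J(X) = X (J(X) = X + 0 = X)
(2477 - 4583)*((-9*(-4))*((0 + J(-3))*S(-5)) + 1879) = (2477 - 4583)*((-9*(-4))*((0 - 3)*(2/(-5))) + 1879) = -2106*(36*(-6*(-1)/5) + 1879) = -2106*(36*(-3*(-⅖)) + 1879) = -2106*(36*(6/5) + 1879) = -2106*(216/5 + 1879) = -2106*9611/5 = -20240766/5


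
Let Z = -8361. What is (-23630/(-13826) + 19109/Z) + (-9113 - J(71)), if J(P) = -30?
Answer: -525027018521/57799593 ≈ -9083.6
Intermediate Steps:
(-23630/(-13826) + 19109/Z) + (-9113 - J(71)) = (-23630/(-13826) + 19109/(-8361)) + (-9113 - 1*(-30)) = (-23630*(-1/13826) + 19109*(-1/8361)) + (-9113 + 30) = (11815/6913 - 19109/8361) - 9083 = -33315302/57799593 - 9083 = -525027018521/57799593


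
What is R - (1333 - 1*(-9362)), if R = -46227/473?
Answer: -5104962/473 ≈ -10793.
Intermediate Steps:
R = -46227/473 (R = -46227*1/473 = -46227/473 ≈ -97.731)
R - (1333 - 1*(-9362)) = -46227/473 - (1333 - 1*(-9362)) = -46227/473 - (1333 + 9362) = -46227/473 - 1*10695 = -46227/473 - 10695 = -5104962/473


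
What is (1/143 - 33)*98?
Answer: -462364/143 ≈ -3233.3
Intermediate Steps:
(1/143 - 33)*98 = -4718/143*98 = -462364/143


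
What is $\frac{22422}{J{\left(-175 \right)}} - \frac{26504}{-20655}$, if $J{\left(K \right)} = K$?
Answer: $- \frac{91697642}{722925} \approx -126.84$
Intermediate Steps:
$\frac{22422}{J{\left(-175 \right)}} - \frac{26504}{-20655} = \frac{22422}{-175} - \frac{26504}{-20655} = 22422 \left(- \frac{1}{175}\right) - - \frac{26504}{20655} = - \frac{22422}{175} + \frac{26504}{20655} = - \frac{91697642}{722925}$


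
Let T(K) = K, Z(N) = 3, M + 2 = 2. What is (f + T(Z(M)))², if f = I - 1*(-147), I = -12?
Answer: 19044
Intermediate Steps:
M = 0 (M = -2 + 2 = 0)
f = 135 (f = -12 - 1*(-147) = -12 + 147 = 135)
(f + T(Z(M)))² = (135 + 3)² = 138² = 19044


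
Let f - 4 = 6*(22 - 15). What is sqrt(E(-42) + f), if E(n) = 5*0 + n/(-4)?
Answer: sqrt(226)/2 ≈ 7.5166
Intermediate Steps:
f = 46 (f = 4 + 6*(22 - 15) = 4 + 6*7 = 4 + 42 = 46)
E(n) = -n/4 (E(n) = 0 + n*(-1/4) = 0 - n/4 = -n/4)
sqrt(E(-42) + f) = sqrt(-1/4*(-42) + 46) = sqrt(21/2 + 46) = sqrt(113/2) = sqrt(226)/2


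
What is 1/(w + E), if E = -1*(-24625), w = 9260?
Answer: 1/33885 ≈ 2.9512e-5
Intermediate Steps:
E = 24625
1/(w + E) = 1/(9260 + 24625) = 1/33885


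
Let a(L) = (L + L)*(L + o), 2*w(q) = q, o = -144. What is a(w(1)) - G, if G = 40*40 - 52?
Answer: -3383/2 ≈ -1691.5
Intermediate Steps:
w(q) = q/2
a(L) = 2*L*(-144 + L) (a(L) = (L + L)*(L - 144) = (2*L)*(-144 + L) = 2*L*(-144 + L))
G = 1548 (G = 1600 - 52 = 1548)
a(w(1)) - G = 2*((½)*1)*(-144 + (½)*1) - 1*1548 = 2*(½)*(-144 + ½) - 1548 = 2*(½)*(-287/2) - 1548 = -287/2 - 1548 = -3383/2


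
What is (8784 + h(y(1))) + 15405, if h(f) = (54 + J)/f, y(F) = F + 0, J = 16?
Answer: 24259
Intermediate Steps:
y(F) = F
h(f) = 70/f (h(f) = (54 + 16)/f = 70/f)
(8784 + h(y(1))) + 15405 = (8784 + 70/1) + 15405 = (8784 + 70*1) + 15405 = (8784 + 70) + 15405 = 8854 + 15405 = 24259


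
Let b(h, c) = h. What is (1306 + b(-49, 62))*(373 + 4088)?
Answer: 5607477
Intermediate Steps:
(1306 + b(-49, 62))*(373 + 4088) = (1306 - 49)*(373 + 4088) = 1257*4461 = 5607477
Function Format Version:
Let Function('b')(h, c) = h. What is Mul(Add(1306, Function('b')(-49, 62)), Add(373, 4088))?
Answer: 5607477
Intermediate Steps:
Mul(Add(1306, Function('b')(-49, 62)), Add(373, 4088)) = Mul(Add(1306, -49), Add(373, 4088)) = Mul(1257, 4461) = 5607477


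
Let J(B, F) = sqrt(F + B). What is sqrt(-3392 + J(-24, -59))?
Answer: sqrt(-3392 + I*sqrt(83)) ≈ 0.07821 + 58.241*I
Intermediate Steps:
J(B, F) = sqrt(B + F)
sqrt(-3392 + J(-24, -59)) = sqrt(-3392 + sqrt(-24 - 59)) = sqrt(-3392 + sqrt(-83)) = sqrt(-3392 + I*sqrt(83))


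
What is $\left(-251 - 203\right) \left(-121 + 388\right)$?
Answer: $-121218$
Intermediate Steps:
$\left(-251 - 203\right) \left(-121 + 388\right) = \left(-454\right) 267 = -121218$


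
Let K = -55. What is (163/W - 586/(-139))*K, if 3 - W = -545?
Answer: -18908175/76172 ≈ -248.23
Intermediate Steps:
W = 548 (W = 3 - 1*(-545) = 3 + 545 = 548)
(163/W - 586/(-139))*K = (163/548 - 586/(-139))*(-55) = (163*(1/548) - 586*(-1/139))*(-55) = (163/548 + 586/139)*(-55) = (343785/76172)*(-55) = -18908175/76172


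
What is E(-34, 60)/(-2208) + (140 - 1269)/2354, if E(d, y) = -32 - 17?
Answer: -1188743/2598816 ≈ -0.45742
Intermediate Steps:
E(d, y) = -49
E(-34, 60)/(-2208) + (140 - 1269)/2354 = -49/(-2208) + (140 - 1269)/2354 = -49*(-1/2208) - 1129*1/2354 = 49/2208 - 1129/2354 = -1188743/2598816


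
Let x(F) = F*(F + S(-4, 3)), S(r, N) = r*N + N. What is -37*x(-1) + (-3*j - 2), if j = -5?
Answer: -357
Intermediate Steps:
S(r, N) = N + N*r (S(r, N) = N*r + N = N + N*r)
x(F) = F*(-9 + F) (x(F) = F*(F + 3*(1 - 4)) = F*(F + 3*(-3)) = F*(F - 9) = F*(-9 + F))
-37*x(-1) + (-3*j - 2) = -(-37)*(-9 - 1) + (-3*(-5) - 2) = -(-37)*(-10) + (15 - 2) = -37*10 + 13 = -370 + 13 = -357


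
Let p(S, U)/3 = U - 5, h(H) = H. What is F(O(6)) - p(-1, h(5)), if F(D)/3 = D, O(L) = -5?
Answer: -15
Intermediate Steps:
F(D) = 3*D
p(S, U) = -15 + 3*U (p(S, U) = 3*(U - 5) = 3*(-5 + U) = -15 + 3*U)
F(O(6)) - p(-1, h(5)) = 3*(-5) - (-15 + 3*5) = -15 - (-15 + 15) = -15 - 1*0 = -15 + 0 = -15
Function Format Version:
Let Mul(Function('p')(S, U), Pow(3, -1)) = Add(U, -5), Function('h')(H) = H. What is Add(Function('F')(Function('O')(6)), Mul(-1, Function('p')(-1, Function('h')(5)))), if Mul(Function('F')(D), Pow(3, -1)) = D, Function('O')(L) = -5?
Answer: -15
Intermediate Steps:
Function('F')(D) = Mul(3, D)
Function('p')(S, U) = Add(-15, Mul(3, U)) (Function('p')(S, U) = Mul(3, Add(U, -5)) = Mul(3, Add(-5, U)) = Add(-15, Mul(3, U)))
Add(Function('F')(Function('O')(6)), Mul(-1, Function('p')(-1, Function('h')(5)))) = Add(Mul(3, -5), Mul(-1, Add(-15, Mul(3, 5)))) = Add(-15, Mul(-1, Add(-15, 15))) = Add(-15, Mul(-1, 0)) = Add(-15, 0) = -15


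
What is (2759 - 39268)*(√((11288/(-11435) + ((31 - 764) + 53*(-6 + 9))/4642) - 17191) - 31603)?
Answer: 1153793927 - 3319*I*√12110214071176482030/2412785 ≈ 1.1538e+9 - 4.787e+6*I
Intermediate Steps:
(2759 - 39268)*(√((11288/(-11435) + ((31 - 764) + 53*(-6 + 9))/4642) - 17191) - 31603) = -36509*(√((11288*(-1/11435) + (-733 + 53*3)*(1/4642)) - 17191) - 31603) = -36509*(√((-11288/11435 + (-733 + 159)*(1/4642)) - 17191) - 31603) = -36509*(√((-11288/11435 - 574*1/4642) - 17191) - 31603) = -36509*(√((-11288/11435 - 287/2321) - 17191) - 31603) = -36509*(√(-29481293/26540635 - 17191) - 31603) = -36509*(√(-456289537578/26540635) - 31603) = -36509*(I*√12110214071176482030/26540635 - 31603) = -36509*(-31603 + I*√12110214071176482030/26540635) = 1153793927 - 3319*I*√12110214071176482030/2412785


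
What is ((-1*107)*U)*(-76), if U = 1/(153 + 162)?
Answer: 8132/315 ≈ 25.816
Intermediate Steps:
U = 1/315 ≈ 0.0031746
((-1*107)*U)*(-76) = (-1*107*(1/315))*(-76) = -107*1/315*(-76) = -107/315*(-76) = 8132/315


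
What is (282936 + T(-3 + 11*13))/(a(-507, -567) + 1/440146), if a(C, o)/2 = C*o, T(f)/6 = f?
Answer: 124902871296/253056660949 ≈ 0.49358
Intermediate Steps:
T(f) = 6*f
a(C, o) = 2*C*o (a(C, o) = 2*(C*o) = 2*C*o)
(282936 + T(-3 + 11*13))/(a(-507, -567) + 1/440146) = (282936 + 6*(-3 + 11*13))/(2*(-507)*(-567) + 1/440146) = (282936 + 6*(-3 + 143))/(574938 + 1/440146) = (282936 + 6*140)/(253056660949/440146) = (282936 + 840)*(440146/253056660949) = 283776*(440146/253056660949) = 124902871296/253056660949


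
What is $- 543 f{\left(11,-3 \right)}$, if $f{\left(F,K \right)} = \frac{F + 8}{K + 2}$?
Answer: $10317$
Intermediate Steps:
$f{\left(F,K \right)} = \frac{8 + F}{2 + K}$
$- 543 f{\left(11,-3 \right)} = - 543 \frac{8 + 11}{2 - 3} = - 543 \frac{1}{-1} \cdot 19 = - 543 \left(\left(-1\right) 19\right) = \left(-543\right) \left(-19\right) = 10317$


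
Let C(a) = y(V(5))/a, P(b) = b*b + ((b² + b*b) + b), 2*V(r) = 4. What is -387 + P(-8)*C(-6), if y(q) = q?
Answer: -1345/3 ≈ -448.33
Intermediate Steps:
V(r) = 2 (V(r) = (½)*4 = 2)
P(b) = b + 3*b² (P(b) = b² + ((b² + b²) + b) = b² + (2*b² + b) = b² + (b + 2*b²) = b + 3*b²)
C(a) = 2/a
-387 + P(-8)*C(-6) = -387 + (-8*(1 + 3*(-8)))*(2/(-6)) = -387 + (-8*(1 - 24))*(2*(-⅙)) = -387 - 8*(-23)*(-⅓) = -387 + 184*(-⅓) = -387 - 184/3 = -1345/3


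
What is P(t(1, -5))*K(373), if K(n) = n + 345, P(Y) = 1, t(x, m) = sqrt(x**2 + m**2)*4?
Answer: 718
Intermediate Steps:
t(x, m) = 4*sqrt(m**2 + x**2) (t(x, m) = sqrt(m**2 + x**2)*4 = 4*sqrt(m**2 + x**2))
K(n) = 345 + n
P(t(1, -5))*K(373) = 1*(345 + 373) = 1*718 = 718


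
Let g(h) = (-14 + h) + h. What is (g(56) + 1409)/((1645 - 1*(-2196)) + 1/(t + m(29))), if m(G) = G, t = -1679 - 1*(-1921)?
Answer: 408397/1040912 ≈ 0.39235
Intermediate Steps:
t = 242 (t = -1679 + 1921 = 242)
g(h) = -14 + 2*h
(g(56) + 1409)/((1645 - 1*(-2196)) + 1/(t + m(29))) = ((-14 + 2*56) + 1409)/((1645 - 1*(-2196)) + 1/(242 + 29)) = ((-14 + 112) + 1409)/((1645 + 2196) + 1/271) = (98 + 1409)/(3841 + 1/271) = 1507/(1040912/271) = 1507*(271/1040912) = 408397/1040912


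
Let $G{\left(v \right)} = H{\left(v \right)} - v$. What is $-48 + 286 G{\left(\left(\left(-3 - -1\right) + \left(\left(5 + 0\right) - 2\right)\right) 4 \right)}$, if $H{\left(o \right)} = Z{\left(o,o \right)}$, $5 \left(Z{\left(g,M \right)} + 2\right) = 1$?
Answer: $- \frac{8534}{5} \approx -1706.8$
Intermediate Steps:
$Z{\left(g,M \right)} = - \frac{9}{5}$ ($Z{\left(g,M \right)} = -2 + \frac{1}{5} \cdot 1 = -2 + \frac{1}{5} = - \frac{9}{5}$)
$H{\left(o \right)} = - \frac{9}{5}$
$G{\left(v \right)} = - \frac{9}{5} - v$
$-48 + 286 G{\left(\left(\left(-3 - -1\right) + \left(\left(5 + 0\right) - 2\right)\right) 4 \right)} = -48 + 286 \left(- \frac{9}{5} - \left(\left(-3 - -1\right) + \left(\left(5 + 0\right) - 2\right)\right) 4\right) = -48 + 286 \left(- \frac{9}{5} - \left(\left(-3 + 1\right) + \left(5 - 2\right)\right) 4\right) = -48 + 286 \left(- \frac{9}{5} - \left(-2 + 3\right) 4\right) = -48 + 286 \left(- \frac{9}{5} - 1 \cdot 4\right) = -48 + 286 \left(- \frac{9}{5} - 4\right) = -48 + 286 \left(- \frac{29}{5}\right) = -48 - \frac{8294}{5} = - \frac{8534}{5}$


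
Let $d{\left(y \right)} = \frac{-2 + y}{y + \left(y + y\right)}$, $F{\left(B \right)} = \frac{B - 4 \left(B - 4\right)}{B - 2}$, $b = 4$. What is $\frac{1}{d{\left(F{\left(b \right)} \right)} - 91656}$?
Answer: $- \frac{1}{91656} \approx -1.091 \cdot 10^{-5}$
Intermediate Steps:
$F{\left(B \right)} = \frac{16 - 3 B}{-2 + B}$ ($F{\left(B \right)} = \frac{B - 4 \left(-4 + B\right)}{-2 + B} = \frac{B - \left(-16 + 4 B\right)}{-2 + B} = \frac{16 - 3 B}{-2 + B}$)
$d{\left(y \right)} = \frac{-2 + y}{3 y}$ ($d{\left(y \right)} = \frac{-2 + y}{y + 2 y} = \frac{-2 + y}{3 y}$)
$\frac{1}{d{\left(F{\left(b \right)} \right)} - 91656} = \frac{1}{\frac{-2 + \frac{16 - 12}{-2 + 4}}{3 \frac{16 - 12}{-2 + 4}} - 91656} = \frac{1}{\frac{-2 + \frac{16 - 12}{2}}{3 \frac{16 - 12}{2}} - 91656} = \frac{1}{\frac{-2 + \frac{1}{2} \cdot 4}{3 \cdot \frac{1}{2} \cdot 4} - 91656} = \frac{1}{\frac{-2 + 2}{3 \cdot 2} - 91656} = \frac{1}{\frac{1}{3} \cdot \frac{1}{2} \cdot 0 - 91656} = \frac{1}{0 - 91656} = \frac{1}{-91656} = - \frac{1}{91656}$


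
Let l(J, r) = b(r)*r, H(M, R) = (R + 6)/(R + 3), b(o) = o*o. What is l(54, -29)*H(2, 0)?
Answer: -48778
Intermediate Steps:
b(o) = o**2
H(M, R) = (6 + R)/(3 + R)
l(J, r) = r**3 (l(J, r) = r**2*r = r**3)
l(54, -29)*H(2, 0) = (-29)**3*((6 + 0)/(3 + 0)) = -24389*6/3 = -24389*2 = -48778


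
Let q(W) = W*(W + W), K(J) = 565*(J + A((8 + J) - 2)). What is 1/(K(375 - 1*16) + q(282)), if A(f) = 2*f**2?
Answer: 1/150906133 ≈ 6.6266e-9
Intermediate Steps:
K(J) = 565*J + 1130*(6 + J)**2 (K(J) = 565*(J + 2*((8 + J) - 2)**2) = 565*(J + 2*(6 + J)**2) = 565*J + 1130*(6 + J)**2)
q(W) = 2*W**2 (q(W) = W*(2*W) = 2*W**2)
1/(K(375 - 1*16) + q(282)) = 1/((565*(375 - 1*16) + 1130*(6 + (375 - 1*16))**2) + 2*282**2) = 1/((565*(375 - 16) + 1130*(6 + (375 - 16))**2) + 2*79524) = 1/((565*359 + 1130*(6 + 359)**2) + 159048) = 1/((202835 + 1130*365**2) + 159048) = 1/((202835 + 1130*133225) + 159048) = 1/((202835 + 150544250) + 159048) = 1/(150747085 + 159048) = 1/150906133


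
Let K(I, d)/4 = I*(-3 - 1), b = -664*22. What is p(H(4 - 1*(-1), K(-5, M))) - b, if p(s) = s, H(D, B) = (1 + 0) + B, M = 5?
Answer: 14689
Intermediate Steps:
b = -14608
K(I, d) = -16*I (K(I, d) = 4*(I*(-3 - 1)) = 4*(I*(-4)) = 4*(-4*I) = -16*I)
H(D, B) = 1 + B
p(H(4 - 1*(-1), K(-5, M))) - b = (1 - 16*(-5)) - 1*(-14608) = (1 + 80) + 14608 = 81 + 14608 = 14689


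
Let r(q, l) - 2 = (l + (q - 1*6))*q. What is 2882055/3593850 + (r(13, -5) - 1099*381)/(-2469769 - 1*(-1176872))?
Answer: 348727527579/309765192230 ≈ 1.1258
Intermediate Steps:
r(q, l) = 2 + q*(-6 + l + q) (r(q, l) = 2 + (l + (q - 1*6))*q = 2 + (l + (q - 6))*q = 2 + (l + (-6 + q))*q = 2 + (-6 + l + q)*q = 2 + q*(-6 + l + q))
2882055/3593850 + (r(13, -5) - 1099*381)/(-2469769 - 1*(-1176872)) = 2882055/3593850 + ((2 + 13**2 - 6*13 - 5*13) - 1099*381)/(-2469769 - 1*(-1176872)) = 2882055*(1/3593850) + ((2 + 169 - 78 - 65) - 418719)/(-2469769 + 1176872) = 192137/239590 + (28 - 418719)/(-1292897) = 192137/239590 - 418691*(-1/1292897) = 192137/239590 + 418691/1292897 = 348727527579/309765192230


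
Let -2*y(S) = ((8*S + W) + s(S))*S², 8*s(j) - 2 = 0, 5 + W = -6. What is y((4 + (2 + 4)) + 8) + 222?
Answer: -42729/2 ≈ -21365.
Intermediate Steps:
W = -11 (W = -5 - 6 = -11)
s(j) = ¼ (s(j) = ¼ + (⅛)*0 = ¼ + 0 = ¼)
y(S) = -S²*(-43/4 + 8*S)/2 (y(S) = -((8*S - 11) + ¼)*S²/2 = -((-11 + 8*S) + ¼)*S²/2 = -(-43/4 + 8*S)*S²/2 = -S²*(-43/4 + 8*S)/2)
y((4 + (2 + 4)) + 8) + 222 = ((4 + (2 + 4)) + 8)²*(43 - 32*((4 + (2 + 4)) + 8))/8 + 222 = ((4 + 6) + 8)²*(43 - 32*((4 + 6) + 8))/8 + 222 = (10 + 8)²*(43 - 32*(10 + 8))/8 + 222 = (⅛)*18²*(43 - 32*18) + 222 = (⅛)*324*(43 - 576) + 222 = (⅛)*324*(-533) + 222 = -43173/2 + 222 = -42729/2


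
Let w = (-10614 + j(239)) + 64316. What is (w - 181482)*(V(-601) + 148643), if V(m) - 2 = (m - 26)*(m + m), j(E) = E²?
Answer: -63755545041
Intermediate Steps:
V(m) = 2 + 2*m*(-26 + m) (V(m) = 2 + (m - 26)*(m + m) = 2 + (-26 + m)*(2*m) = 2 + 2*m*(-26 + m))
w = 110823 (w = (-10614 + 239²) + 64316 = (-10614 + 57121) + 64316 = 46507 + 64316 = 110823)
(w - 181482)*(V(-601) + 148643) = (110823 - 181482)*((2 - 52*(-601) + 2*(-601)²) + 148643) = -70659*((2 + 31252 + 2*361201) + 148643) = -70659*((2 + 31252 + 722402) + 148643) = -70659*(753656 + 148643) = -70659*902299 = -63755545041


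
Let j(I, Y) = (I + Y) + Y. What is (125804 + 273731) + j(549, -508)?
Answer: 399068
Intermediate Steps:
j(I, Y) = I + 2*Y
(125804 + 273731) + j(549, -508) = (125804 + 273731) + (549 + 2*(-508)) = 399535 + (549 - 1016) = 399535 - 467 = 399068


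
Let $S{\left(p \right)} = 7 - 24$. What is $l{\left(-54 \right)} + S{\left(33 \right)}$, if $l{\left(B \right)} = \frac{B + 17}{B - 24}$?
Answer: $- \frac{1289}{78} \approx -16.526$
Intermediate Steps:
$S{\left(p \right)} = -17$
$l{\left(B \right)} = \frac{17 + B}{-24 + B}$
$l{\left(-54 \right)} + S{\left(33 \right)} = \frac{17 - 54}{-24 - 54} - 17 = \frac{1}{-78} \left(-37\right) - 17 = \left(- \frac{1}{78}\right) \left(-37\right) - 17 = \frac{37}{78} - 17 = - \frac{1289}{78}$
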